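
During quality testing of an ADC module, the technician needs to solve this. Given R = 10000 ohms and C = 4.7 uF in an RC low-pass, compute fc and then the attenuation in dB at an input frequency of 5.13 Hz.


Step 1 — cutoff frequency:
fc = 1 / (2*pi*R*C)
C = 4.7 uF = 4.7e-06 F
fc = 1 / (2*pi*10000*4.7e-06)
   = 3.38628 Hz

Step 2 — magnitude at f = 5.13 Hz:
|H(f)| = 1 / sqrt(1 + (f/fc)^2)
f/fc = 5.13 / 3.38628 = 1.514937
|H| = 1 / sqrt(1 + 2.295034) = 0.5508965
|H|_dB = 20*log10(0.5508965) = -5.18 dB

fc = 3.38628 Hz; |H(5.13 Hz)| = -5.18 dB


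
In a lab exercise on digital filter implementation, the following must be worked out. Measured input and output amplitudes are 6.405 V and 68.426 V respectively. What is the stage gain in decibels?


Voltage gain in dB:
G = 20 * log10(Vout / Vin)
  = 20 * log10(68.426 / 6.405)
  = 20 * log10(10.683216)
  = 20 * 1.028702
  = 20.57 dB

20.57 dB


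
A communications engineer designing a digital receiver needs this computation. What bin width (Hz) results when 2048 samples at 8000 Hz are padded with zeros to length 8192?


Frequency resolution after zero-padding:
N_padded = 2048 * 4 = 8192
df = fs / N_padded
   = 8000 / 8192
   = 0.9766 Hz

0.9766 Hz


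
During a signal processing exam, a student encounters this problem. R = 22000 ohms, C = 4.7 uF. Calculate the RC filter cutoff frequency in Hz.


Cutoff frequency of a first-order RC filter:
fc = 1 / (2 * pi * R * C)
C = 4.7 uF = 4.7e-06 F
fc = 1 / (2 * pi * 22000 * 4.7e-06)
   = 1 / 0.64968136076237
   = 1.539216 Hz

1.539216 Hz


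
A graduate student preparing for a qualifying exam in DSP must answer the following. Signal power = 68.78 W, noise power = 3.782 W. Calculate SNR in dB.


SNR in decibels:
SNR = 10 * log10(Ps / Pn)
    = 10 * log10(68.78 / 3.782)
    = 10 * log10(18.1861)
    = 10 * 1.2597
    = 12.6 dB

12.6 dB


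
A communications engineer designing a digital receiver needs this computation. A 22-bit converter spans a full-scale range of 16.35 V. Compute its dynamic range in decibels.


Dynamic range from full-scale to LSB:
V_min = V_max / 2^bits = 16.35 / 2^22
DR = 20 * log10(V_max / V_min)
   = 20 * log10(2^22)
   = 20 * 22 * log10(2)
   = 132.45 dB

132.45 dB


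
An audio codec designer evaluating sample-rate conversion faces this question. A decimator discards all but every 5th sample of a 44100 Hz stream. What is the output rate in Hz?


Decimation reduces the sample rate:
fs_out = fs_in / M
       = 44100 / 5
       = 8820.0 Hz

8820.0 Hz


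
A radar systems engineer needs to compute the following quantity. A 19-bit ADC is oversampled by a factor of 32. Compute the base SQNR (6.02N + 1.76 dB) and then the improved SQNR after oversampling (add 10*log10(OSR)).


Step 1 — baseline SQNR at Nyquist:
SQNR_base = 6.02*N + 1.76
          = 6.02*19 + 1.76
          = 116.14 dB

Step 2 — oversampling processing gain:
G = 10*log10(OSR) = 10*log10(32) = 15.05 dB

Step 3 — total:
SQNR_total = 116.14 + 15.05 = 131.19 dB

Base SQNR = 116.14 dB; oversampled SQNR = 131.19 dB


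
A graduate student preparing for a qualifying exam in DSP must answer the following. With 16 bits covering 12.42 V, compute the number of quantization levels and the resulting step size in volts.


Step 1 — number of quantization levels:
L = 2^N = 2^16 = 65536

Step 2 — LSB step size:
delta = Vfs / L
      = 12.42 / 65536
      = 0.00018951 V

Levels = 65536; step size = 0.00018951 V


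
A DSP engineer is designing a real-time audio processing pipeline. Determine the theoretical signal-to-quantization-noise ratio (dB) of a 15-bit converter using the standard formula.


Theoretical SNR for a full-scale sinusoid:
SNR = 6.02 * N + 1.76
    = 6.02 * 15 + 1.76
    = 90.3 + 1.76
    = 92.06 dB

92.06 dB


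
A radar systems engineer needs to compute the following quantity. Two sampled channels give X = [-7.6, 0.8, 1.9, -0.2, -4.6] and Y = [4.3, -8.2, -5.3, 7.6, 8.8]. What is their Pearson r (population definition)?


Pearson correlation coefficient (population):
r = cov(X,Y) / (std(X) * std(Y))
Mean X = -1.94, Mean Y = 1.44
Cov(X,Y) = -15.4684
Std(X) = 3.588649, Std(Y) = 6.908719
r = -0.6239

-0.6239


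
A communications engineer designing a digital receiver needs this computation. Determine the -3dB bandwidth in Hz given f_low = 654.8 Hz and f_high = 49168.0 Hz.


Bandwidth is the difference of -3dB frequencies:
BW = f_high - f_low
   = 49168.0 - 654.8
   = 48513.2 Hz

48513.2 Hz


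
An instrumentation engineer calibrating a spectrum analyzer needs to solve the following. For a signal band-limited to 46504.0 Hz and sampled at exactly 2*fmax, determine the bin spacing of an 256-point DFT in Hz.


Step 1 — Nyquist sampling rate:
fs = 2 * fmax = 2 * 46504.0 = 93008.0 Hz

Step 2 — DFT bin spacing:
df = fs / N = 93008.0 / 256 = 363.3125 Hz

363.3125 Hz


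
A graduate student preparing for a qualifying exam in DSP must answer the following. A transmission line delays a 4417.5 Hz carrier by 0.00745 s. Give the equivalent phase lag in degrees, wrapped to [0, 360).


Phase shift from frequency and time delay:
phi = 360 * f * t_delay
    = 360 * 4417.5 * 0.00745
    = 11847.74 degrees
    mod 360 = 327.74 degrees

327.74 degrees


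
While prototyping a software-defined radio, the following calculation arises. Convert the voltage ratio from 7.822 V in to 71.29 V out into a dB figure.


Voltage gain in dB:
G = 20 * log10(Vout / Vin)
  = 20 * log10(71.29 / 7.822)
  = 20 * log10(9.114037)
  = 20 * 0.959711
  = 19.19 dB

19.19 dB


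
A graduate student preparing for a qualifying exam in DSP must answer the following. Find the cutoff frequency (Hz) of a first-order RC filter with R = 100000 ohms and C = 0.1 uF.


Cutoff frequency of a first-order RC filter:
fc = 1 / (2 * pi * R * C)
C = 0.1 uF = 1e-07 F
fc = 1 / (2 * pi * 100000 * 1e-07)
   = 1 / 0.062831853071796
   = 15.915494 Hz

15.915494 Hz


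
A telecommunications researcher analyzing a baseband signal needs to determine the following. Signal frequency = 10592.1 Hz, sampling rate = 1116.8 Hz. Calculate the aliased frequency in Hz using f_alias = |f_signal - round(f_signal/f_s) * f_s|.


Compute the nearest integer multiple of fs to the signal:
n = round(10592.1 / 1116.8) = 9
f_alias = |10592.1 - 9 * 1116.8|
        = |10592.1 - 10051.2|
        = 540.9 Hz

540.9


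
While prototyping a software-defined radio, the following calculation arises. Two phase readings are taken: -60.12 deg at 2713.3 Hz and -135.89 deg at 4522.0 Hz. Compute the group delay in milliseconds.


Group delay from phase difference:
tau = -d(phi)/d(omega)
d(phi) = -75.77 deg = -1.322436 rad
d(omega) = 2*pi*(4522.0 - 2713.3) = 11364.3973 rad/s
tau = -(-1.322436) / 11364.3973
    = 0.1164 ms

0.1164 ms


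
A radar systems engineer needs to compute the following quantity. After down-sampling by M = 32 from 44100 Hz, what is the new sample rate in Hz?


Decimation reduces the sample rate:
fs_out = fs_in / M
       = 44100 / 32
       = 1378.125 Hz

1378.125 Hz


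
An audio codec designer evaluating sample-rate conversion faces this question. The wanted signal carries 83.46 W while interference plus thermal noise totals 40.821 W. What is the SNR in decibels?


SNR in decibels:
SNR = 10 * log10(Ps / Pn)
    = 10 * log10(83.46 / 40.821)
    = 10 * log10(2.0445)
    = 10 * 0.3106
    = 3.11 dB

3.11 dB


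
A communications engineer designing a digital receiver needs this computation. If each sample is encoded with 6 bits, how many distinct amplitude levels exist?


Number of quantization levels = 2^N
= 2^6
= 64

64


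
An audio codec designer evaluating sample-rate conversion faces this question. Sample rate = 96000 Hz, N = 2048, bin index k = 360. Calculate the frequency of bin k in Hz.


Frequency of DFT bin k:
f_k = k * fs / N
    = 360 * 96000 / 2048
    = 34560000 / 2048
    = 16875.0 Hz

16875.0 Hz


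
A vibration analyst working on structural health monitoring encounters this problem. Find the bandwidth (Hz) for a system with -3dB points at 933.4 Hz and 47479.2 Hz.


Bandwidth is the difference of -3dB frequencies:
BW = f_high - f_low
   = 47479.2 - 933.4
   = 46545.8 Hz

46545.8 Hz


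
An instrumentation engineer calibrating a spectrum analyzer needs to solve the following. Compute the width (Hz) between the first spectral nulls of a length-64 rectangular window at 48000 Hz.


Main lobe width for a rectangular window:
Width = 2 * fs / N
      = 2 * 48000 / 64
      = 96000 / 64
      = 1500.0 Hz

1500.0 Hz


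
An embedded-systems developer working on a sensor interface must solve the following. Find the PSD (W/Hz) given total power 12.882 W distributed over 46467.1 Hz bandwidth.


Power spectral density:
PSD = P / BW
    = 12.882 / 46467.1
    = 0.00027723 W/Hz

0.00027723 W/Hz


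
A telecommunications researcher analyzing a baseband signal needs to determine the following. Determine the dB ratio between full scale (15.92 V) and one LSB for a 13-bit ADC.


Dynamic range from full-scale to LSB:
V_min = V_max / 2^bits = 15.92 / 2^13
DR = 20 * log10(V_max / V_min)
   = 20 * log10(2^13)
   = 20 * 13 * log10(2)
   = 78.27 dB

78.27 dB


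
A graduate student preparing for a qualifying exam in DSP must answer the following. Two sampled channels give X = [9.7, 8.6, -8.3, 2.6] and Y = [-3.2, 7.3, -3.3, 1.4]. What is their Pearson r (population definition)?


Pearson correlation coefficient (population):
r = cov(X,Y) / (std(X) * std(Y))
Mean X = 3.15, Mean Y = 0.55
Cov(X,Y) = 13.96
Std(X) = 7.141603, Std(Y) = 4.335032
r = 0.4509

0.4509


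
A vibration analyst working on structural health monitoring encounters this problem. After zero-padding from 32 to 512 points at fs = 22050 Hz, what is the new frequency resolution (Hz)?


Frequency resolution after zero-padding:
N_padded = 32 * 16 = 512
df = fs / N_padded
   = 22050 / 512
   = 43.0664 Hz

43.0664 Hz


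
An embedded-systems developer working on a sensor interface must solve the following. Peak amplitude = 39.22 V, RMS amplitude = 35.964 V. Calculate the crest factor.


Crest factor is the ratio of peak to RMS:
CF = V_peak / V_rms
   = 39.22 / 35.964
   = 1.0905

1.0905


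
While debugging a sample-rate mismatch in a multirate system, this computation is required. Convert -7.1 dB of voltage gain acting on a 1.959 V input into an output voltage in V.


Output voltage from dB gain:
V_out = V_in * 10^(gain_dB / 20)
      = 1.959 * 10^(-7.1 / 20)
      = 1.959 * 0.44157
      = 0.865 V

0.865 V


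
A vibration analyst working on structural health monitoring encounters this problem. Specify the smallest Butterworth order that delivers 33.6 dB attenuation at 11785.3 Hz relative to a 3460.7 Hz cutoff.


Butterworth filter order formula:
n = log10(10^(A/10) - 1) / (2 * log10(f_stop/f_pass))
10^(33.6/10) - 1 = 2289.8677
f_stop/f_pass = 11785.3 / 3460.7 = 3.4055
n = 3.1567 -> ceil = 4

4


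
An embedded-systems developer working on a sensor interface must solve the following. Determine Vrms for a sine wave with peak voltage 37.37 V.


RMS voltage for a sinusoidal waveform:
V_rms = V_peak / sqrt(2)
      = 37.37 / 1.414214
      = 26.425 V

26.425 V


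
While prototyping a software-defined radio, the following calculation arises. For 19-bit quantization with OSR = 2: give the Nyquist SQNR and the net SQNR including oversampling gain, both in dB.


Step 1 — baseline SQNR at Nyquist:
SQNR_base = 6.02*N + 1.76
          = 6.02*19 + 1.76
          = 116.14 dB

Step 2 — oversampling processing gain:
G = 10*log10(OSR) = 10*log10(2) = 3.01 dB

Step 3 — total:
SQNR_total = 116.14 + 3.01 = 119.15 dB

Base SQNR = 116.14 dB; oversampled SQNR = 119.15 dB


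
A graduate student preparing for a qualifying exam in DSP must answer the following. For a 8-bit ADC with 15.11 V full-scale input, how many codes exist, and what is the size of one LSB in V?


Step 1 — number of quantization levels:
L = 2^N = 2^8 = 256

Step 2 — LSB step size:
delta = Vfs / L
      = 15.11 / 256
      = 0.05902344 V

Levels = 256; step size = 0.05902344 V


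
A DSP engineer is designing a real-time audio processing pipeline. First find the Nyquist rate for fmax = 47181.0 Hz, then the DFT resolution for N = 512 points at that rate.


Step 1 — Nyquist sampling rate:
fs = 2 * fmax = 2 * 47181.0 = 94362.0 Hz

Step 2 — DFT bin spacing:
df = fs / N = 94362.0 / 512 = 184.3008 Hz

184.3008 Hz


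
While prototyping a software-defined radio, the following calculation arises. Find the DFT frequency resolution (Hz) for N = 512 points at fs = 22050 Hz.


DFT frequency resolution:
df = fs / N
   = 22050 / 512
   = 43.0664 Hz

43.0664 Hz


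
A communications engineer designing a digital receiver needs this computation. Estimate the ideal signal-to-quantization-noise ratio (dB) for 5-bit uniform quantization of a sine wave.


Theoretical SNR for a full-scale sinusoid:
SNR = 6.02 * N + 1.76
    = 6.02 * 5 + 1.76
    = 30.1 + 1.76
    = 31.86 dB

31.86 dB


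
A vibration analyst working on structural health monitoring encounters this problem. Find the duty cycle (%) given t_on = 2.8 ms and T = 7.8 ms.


Duty cycle as a percentage:
DC = (t_on / T) * 100
   = (2.8 / 7.8) * 100
   = 0.358974 * 100
   = 35.9 %

35.9 %


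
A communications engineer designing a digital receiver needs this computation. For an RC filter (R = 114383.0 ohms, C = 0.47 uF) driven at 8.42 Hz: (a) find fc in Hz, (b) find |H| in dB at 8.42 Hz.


Step 1 — cutoff frequency:
fc = 1 / (2*pi*R*C)
C = 0.47 uF = 4.7e-07 F
fc = 1 / (2*pi*114383.0*4.7e-07)
   = 2.96047 Hz

Step 2 — magnitude at f = 8.42 Hz:
|H(f)| = 1 / sqrt(1 + (f/fc)^2)
f/fc = 8.42 / 2.96047 = 2.844143
|H| = 1 / sqrt(1 + 8.089149) = 0.3316946
|H|_dB = 20*log10(0.3316946) = -9.59 dB

fc = 2.96047 Hz; |H(8.42 Hz)| = -9.59 dB


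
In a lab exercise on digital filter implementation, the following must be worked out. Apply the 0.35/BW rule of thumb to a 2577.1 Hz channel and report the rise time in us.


Rise time from bandwidth relationship:
tr = 0.35 / BW
   = 0.35 / 2577.1
   = 0.0001358115711 s
   = 135.8116 us

135.8116 us


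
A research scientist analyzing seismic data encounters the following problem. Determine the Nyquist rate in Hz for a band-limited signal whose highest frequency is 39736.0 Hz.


The Nyquist rate is twice the maximum frequency component.
fs_min = 2 * fmax
      = 2 * 39736.0
      = 79472.0 Hz

79472.0


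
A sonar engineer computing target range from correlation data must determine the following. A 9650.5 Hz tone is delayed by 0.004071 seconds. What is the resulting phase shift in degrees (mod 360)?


Phase shift from frequency and time delay:
phi = 360 * f * t_delay
    = 360 * 9650.5 * 0.004071
    = 14143.39 degrees
    mod 360 = 103.39 degrees

103.39 degrees


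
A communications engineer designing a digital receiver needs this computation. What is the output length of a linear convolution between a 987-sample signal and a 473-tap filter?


Linear convolution output length:
L = N + M - 1
  = 987 + 473 - 1
  = 1459 samples

1459


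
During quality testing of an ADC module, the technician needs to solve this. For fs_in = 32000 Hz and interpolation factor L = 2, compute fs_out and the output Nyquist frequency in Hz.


Step 1 — output sample rate after interpolation by L:
fs_out = L * fs_in = 2 * 32000 = 64000 Hz

Step 2 — Nyquist frequency of the output stream:
f_Nyq = fs_out / 2 = 64000 / 2 = 32000.0 Hz

fs_out = 64000 Hz; f_Nyquist = 32000.0 Hz


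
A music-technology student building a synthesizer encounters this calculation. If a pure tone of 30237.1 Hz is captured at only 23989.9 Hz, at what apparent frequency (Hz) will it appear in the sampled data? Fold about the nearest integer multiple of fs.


Compute the nearest integer multiple of fs to the signal:
n = round(30237.1 / 23989.9) = 1
f_alias = |30237.1 - 1 * 23989.9|
        = |30237.1 - 23989.9|
        = 6247.2 Hz

6247.2


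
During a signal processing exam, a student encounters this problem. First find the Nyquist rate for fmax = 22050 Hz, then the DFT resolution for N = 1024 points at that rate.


Step 1 — Nyquist sampling rate:
fs = 2 * fmax = 2 * 22050 = 44100 Hz

Step 2 — DFT bin spacing:
df = fs / N = 44100 / 1024 = 43.0664 Hz

43.0664 Hz


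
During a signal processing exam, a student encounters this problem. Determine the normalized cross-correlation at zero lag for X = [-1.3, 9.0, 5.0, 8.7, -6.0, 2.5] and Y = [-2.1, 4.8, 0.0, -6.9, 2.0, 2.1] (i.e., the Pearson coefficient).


Pearson correlation coefficient (population):
r = cov(X,Y) / (std(X) * std(Y))
Mean X = 2.9833, Mean Y = -0.0167
Cov(X,Y) = -3.425278
Std(X) = 5.357679, Std(Y) = 3.729797
r = -0.1714

-0.1714


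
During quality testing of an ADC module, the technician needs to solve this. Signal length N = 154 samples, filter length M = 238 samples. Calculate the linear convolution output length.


Linear convolution output length:
L = N + M - 1
  = 154 + 238 - 1
  = 391 samples

391


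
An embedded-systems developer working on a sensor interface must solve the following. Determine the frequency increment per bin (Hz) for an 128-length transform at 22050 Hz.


DFT frequency resolution:
df = fs / N
   = 22050 / 128
   = 172.2656 Hz

172.2656 Hz


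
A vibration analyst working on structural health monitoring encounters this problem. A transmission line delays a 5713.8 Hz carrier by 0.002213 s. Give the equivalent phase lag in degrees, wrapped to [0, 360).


Phase shift from frequency and time delay:
phi = 360 * f * t_delay
    = 360 * 5713.8 * 0.002213
    = 4552.07 degrees
    mod 360 = 232.07 degrees

232.07 degrees


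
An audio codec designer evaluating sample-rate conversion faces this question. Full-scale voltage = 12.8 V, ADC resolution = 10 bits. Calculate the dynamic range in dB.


Dynamic range from full-scale to LSB:
V_min = V_max / 2^bits = 12.8 / 2^10
DR = 20 * log10(V_max / V_min)
   = 20 * log10(2^10)
   = 20 * 10 * log10(2)
   = 60.21 dB

60.21 dB


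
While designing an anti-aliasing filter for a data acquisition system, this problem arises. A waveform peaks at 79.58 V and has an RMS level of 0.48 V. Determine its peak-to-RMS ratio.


Crest factor is the ratio of peak to RMS:
CF = V_peak / V_rms
   = 79.58 / 0.48
   = 165.7917

165.7917


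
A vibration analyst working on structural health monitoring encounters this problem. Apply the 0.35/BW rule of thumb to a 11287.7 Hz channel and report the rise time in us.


Rise time from bandwidth relationship:
tr = 0.35 / BW
   = 0.35 / 11287.7
   = 3.100720253e-05 s
   = 31.0072 us

31.0072 us


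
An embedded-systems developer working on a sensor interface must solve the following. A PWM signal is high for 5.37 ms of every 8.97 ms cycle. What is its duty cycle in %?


Duty cycle as a percentage:
DC = (t_on / T) * 100
   = (5.37 / 8.97) * 100
   = 0.598662 * 100
   = 59.87 %

59.87 %


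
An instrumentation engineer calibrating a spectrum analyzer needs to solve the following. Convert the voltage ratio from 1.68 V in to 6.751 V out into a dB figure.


Voltage gain in dB:
G = 20 * log10(Vout / Vin)
  = 20 * log10(6.751 / 1.68)
  = 20 * log10(4.018452)
  = 20 * 0.604059
  = 12.08 dB

12.08 dB


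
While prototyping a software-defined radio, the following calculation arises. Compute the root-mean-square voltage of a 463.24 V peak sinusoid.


RMS voltage for a sinusoidal waveform:
V_rms = V_peak / sqrt(2)
      = 463.24 / 1.414214
      = 327.56 V

327.56 V


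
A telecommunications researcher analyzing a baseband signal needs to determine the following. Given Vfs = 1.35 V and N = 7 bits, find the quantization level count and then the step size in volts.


Step 1 — number of quantization levels:
L = 2^N = 2^7 = 128

Step 2 — LSB step size:
delta = Vfs / L
      = 1.35 / 128
      = 0.01054688 V

Levels = 128; step size = 0.01054688 V


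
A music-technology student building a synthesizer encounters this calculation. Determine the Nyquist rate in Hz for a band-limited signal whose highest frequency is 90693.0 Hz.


The Nyquist rate is twice the maximum frequency component.
fs_min = 2 * fmax
      = 2 * 90693.0
      = 181386.0 Hz

181386.0


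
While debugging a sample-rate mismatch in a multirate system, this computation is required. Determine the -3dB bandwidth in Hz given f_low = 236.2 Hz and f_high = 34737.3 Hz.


Bandwidth is the difference of -3dB frequencies:
BW = f_high - f_low
   = 34737.3 - 236.2
   = 34501.1 Hz

34501.1 Hz


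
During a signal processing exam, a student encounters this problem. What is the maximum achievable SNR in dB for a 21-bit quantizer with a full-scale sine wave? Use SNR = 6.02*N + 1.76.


Theoretical SNR for a full-scale sinusoid:
SNR = 6.02 * N + 1.76
    = 6.02 * 21 + 1.76
    = 126.42 + 1.76
    = 128.18 dB

128.18 dB


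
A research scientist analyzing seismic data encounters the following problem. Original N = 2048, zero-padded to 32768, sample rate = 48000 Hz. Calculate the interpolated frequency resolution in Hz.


Frequency resolution after zero-padding:
N_padded = 2048 * 16 = 32768
df = fs / N_padded
   = 48000 / 32768
   = 1.4648 Hz

1.4648 Hz


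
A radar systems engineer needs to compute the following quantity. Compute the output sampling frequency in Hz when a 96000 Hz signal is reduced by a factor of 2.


Decimation reduces the sample rate:
fs_out = fs_in / M
       = 96000 / 2
       = 48000.0 Hz

48000.0 Hz


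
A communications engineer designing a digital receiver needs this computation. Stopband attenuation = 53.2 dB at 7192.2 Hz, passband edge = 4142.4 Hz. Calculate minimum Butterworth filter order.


Butterworth filter order formula:
n = log10(10^(A/10) - 1) / (2 * log10(f_stop/f_pass))
10^(53.2/10) - 1 = 208928.6131
f_stop/f_pass = 7192.2 / 4142.4 = 1.7362
n = 11.1014 -> ceil = 12

12


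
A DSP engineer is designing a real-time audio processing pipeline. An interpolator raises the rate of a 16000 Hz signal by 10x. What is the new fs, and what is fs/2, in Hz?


Step 1 — output sample rate after interpolation by L:
fs_out = L * fs_in = 10 * 16000 = 160000 Hz

Step 2 — Nyquist frequency of the output stream:
f_Nyq = fs_out / 2 = 160000 / 2 = 80000.0 Hz

fs_out = 160000 Hz; f_Nyquist = 80000.0 Hz


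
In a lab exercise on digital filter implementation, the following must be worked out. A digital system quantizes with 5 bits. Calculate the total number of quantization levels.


Number of quantization levels = 2^N
= 2^5
= 32

32


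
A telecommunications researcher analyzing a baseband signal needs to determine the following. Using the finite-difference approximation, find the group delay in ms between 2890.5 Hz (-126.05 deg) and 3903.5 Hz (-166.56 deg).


Group delay from phase difference:
tau = -d(phi)/d(omega)
d(phi) = -40.51 deg = -0.707033 rad
d(omega) = 2*pi*(3903.5 - 2890.5) = 6364.8667 rad/s
tau = -(-0.707033) / 6364.8667
    = 0.1111 ms

0.1111 ms


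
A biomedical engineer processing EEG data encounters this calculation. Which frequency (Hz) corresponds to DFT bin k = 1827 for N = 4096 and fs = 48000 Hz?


Frequency of DFT bin k:
f_k = k * fs / N
    = 1827 * 48000 / 4096
    = 87696000 / 4096
    = 21410.156 Hz

21410.156 Hz


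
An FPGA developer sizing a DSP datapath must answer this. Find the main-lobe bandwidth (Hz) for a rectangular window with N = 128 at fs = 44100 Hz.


Main lobe width for a rectangular window:
Width = 2 * fs / N
      = 2 * 44100 / 128
      = 88200 / 128
      = 689.062 Hz

689.062 Hz


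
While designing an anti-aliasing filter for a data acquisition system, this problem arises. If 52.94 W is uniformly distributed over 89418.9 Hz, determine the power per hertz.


Power spectral density:
PSD = P / BW
    = 52.94 / 89418.9
    = 0.00059204 W/Hz

0.00059204 W/Hz


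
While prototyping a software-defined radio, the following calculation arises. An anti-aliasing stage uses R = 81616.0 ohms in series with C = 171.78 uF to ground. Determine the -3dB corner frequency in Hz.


Cutoff frequency of a first-order RC filter:
fc = 1 / (2 * pi * R * C)
C = 171.78 uF = 0.00017178 F
fc = 1 / (2 * pi * 81616.0 * 0.00017178)
   = 1 / 88.090235889846
   = 0.011352 Hz

0.011352 Hz


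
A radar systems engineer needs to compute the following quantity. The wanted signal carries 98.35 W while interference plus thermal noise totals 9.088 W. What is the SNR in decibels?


SNR in decibels:
SNR = 10 * log10(Ps / Pn)
    = 10 * log10(98.35 / 9.088)
    = 10 * log10(10.822)
    = 10 * 1.0343
    = 10.34 dB

10.34 dB


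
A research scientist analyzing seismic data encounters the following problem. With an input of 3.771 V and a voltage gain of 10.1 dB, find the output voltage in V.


Output voltage from dB gain:
V_out = V_in * 10^(gain_dB / 20)
      = 3.771 * 10^(10.1 / 20)
      = 3.771 * 3.198895
      = 12.063 V

12.063 V


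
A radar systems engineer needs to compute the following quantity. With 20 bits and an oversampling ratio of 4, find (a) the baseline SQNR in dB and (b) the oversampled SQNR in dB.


Step 1 — baseline SQNR at Nyquist:
SQNR_base = 6.02*N + 1.76
          = 6.02*20 + 1.76
          = 122.16 dB

Step 2 — oversampling processing gain:
G = 10*log10(OSR) = 10*log10(4) = 6.02 dB

Step 3 — total:
SQNR_total = 122.16 + 6.02 = 128.18 dB

Base SQNR = 122.16 dB; oversampled SQNR = 128.18 dB


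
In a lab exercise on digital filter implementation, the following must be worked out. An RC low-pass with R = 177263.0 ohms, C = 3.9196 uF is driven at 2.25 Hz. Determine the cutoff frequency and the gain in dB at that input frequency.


Step 1 — cutoff frequency:
fc = 1 / (2*pi*R*C)
C = 3.9196 uF = 3.9196e-06 F
fc = 1 / (2*pi*177263.0*3.9196e-06)
   = 0.229066 Hz

Step 2 — magnitude at f = 2.25 Hz:
|H(f)| = 1 / sqrt(1 + (f/fc)^2)
f/fc = 2.25 / 0.229066 = 9.822497
|H| = 1 / sqrt(1 + 96.481447) = 0.1012836
|H|_dB = 20*log10(0.1012836) = -19.89 dB

fc = 0.229066 Hz; |H(2.25 Hz)| = -19.89 dB


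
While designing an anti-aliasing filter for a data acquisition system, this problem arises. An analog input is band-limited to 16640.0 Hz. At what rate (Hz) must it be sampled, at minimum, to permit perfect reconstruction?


The Nyquist rate is twice the maximum frequency component.
fs_min = 2 * fmax
      = 2 * 16640.0
      = 33280.0 Hz

33280.0


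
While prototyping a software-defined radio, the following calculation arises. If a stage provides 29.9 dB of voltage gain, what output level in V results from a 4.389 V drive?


Output voltage from dB gain:
V_out = V_in * 10^(gain_dB / 20)
      = 4.389 * 10^(29.9 / 20)
      = 4.389 * 31.260794
      = 137.2036 V

137.2036 V


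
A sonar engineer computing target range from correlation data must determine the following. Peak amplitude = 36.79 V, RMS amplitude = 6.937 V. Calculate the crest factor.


Crest factor is the ratio of peak to RMS:
CF = V_peak / V_rms
   = 36.79 / 6.937
   = 5.3034

5.3034


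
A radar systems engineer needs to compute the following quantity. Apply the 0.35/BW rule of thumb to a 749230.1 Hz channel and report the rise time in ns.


Rise time from bandwidth relationship:
tr = 0.35 / BW
   = 0.35 / 749230.1
   = 4.671462078e-07 s
   = 467.1462 ns

467.1462 ns


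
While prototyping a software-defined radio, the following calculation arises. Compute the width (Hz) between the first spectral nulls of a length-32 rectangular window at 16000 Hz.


Main lobe width for a rectangular window:
Width = 2 * fs / N
      = 2 * 16000 / 32
      = 32000 / 32
      = 1000.0 Hz

1000.0 Hz


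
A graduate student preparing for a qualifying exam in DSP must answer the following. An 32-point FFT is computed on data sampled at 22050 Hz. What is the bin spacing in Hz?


DFT frequency resolution:
df = fs / N
   = 22050 / 32
   = 689.0625 Hz

689.0625 Hz


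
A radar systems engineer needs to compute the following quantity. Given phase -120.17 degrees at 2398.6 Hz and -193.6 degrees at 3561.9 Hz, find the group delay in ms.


Group delay from phase difference:
tau = -d(phi)/d(omega)
d(phi) = -73.43 deg = -1.281595 rad
d(omega) = 2*pi*(3561.9 - 2398.6) = 7309.2295 rad/s
tau = -(-1.281595) / 7309.2295
    = 0.1753 ms

0.1753 ms


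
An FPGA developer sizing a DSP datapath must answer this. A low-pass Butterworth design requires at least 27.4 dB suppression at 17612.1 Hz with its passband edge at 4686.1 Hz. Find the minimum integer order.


Butterworth filter order formula:
n = log10(10^(A/10) - 1) / (2 * log10(f_stop/f_pass))
10^(27.4/10) - 1 = 548.5409
f_stop/f_pass = 17612.1 / 4686.1 = 3.7584
n = 2.3819 -> ceil = 3

3


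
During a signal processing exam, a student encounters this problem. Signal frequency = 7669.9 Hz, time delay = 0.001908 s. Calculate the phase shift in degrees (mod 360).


Phase shift from frequency and time delay:
phi = 360 * f * t_delay
    = 360 * 7669.9 * 0.001908
    = 5268.3 degrees
    mod 360 = 228.3 degrees

228.3 degrees


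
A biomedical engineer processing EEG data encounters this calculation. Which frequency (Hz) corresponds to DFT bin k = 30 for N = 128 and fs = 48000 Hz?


Frequency of DFT bin k:
f_k = k * fs / N
    = 30 * 48000 / 128
    = 1440000 / 128
    = 11250.0 Hz

11250.0 Hz


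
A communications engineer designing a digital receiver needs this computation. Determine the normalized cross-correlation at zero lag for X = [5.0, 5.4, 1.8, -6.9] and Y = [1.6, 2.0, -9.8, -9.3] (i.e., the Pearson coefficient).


Pearson correlation coefficient (population):
r = cov(X,Y) / (std(X) * std(Y))
Mean X = 1.325, Mean Y = -3.875
Cov(X,Y) = 21.466875
Std(X) = 4.949432, Std(Y) = 5.679514
r = 0.7637

0.7637


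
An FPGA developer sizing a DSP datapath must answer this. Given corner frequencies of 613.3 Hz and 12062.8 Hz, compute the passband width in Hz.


Bandwidth is the difference of -3dB frequencies:
BW = f_high - f_low
   = 12062.8 - 613.3
   = 11449.5 Hz

11449.5 Hz


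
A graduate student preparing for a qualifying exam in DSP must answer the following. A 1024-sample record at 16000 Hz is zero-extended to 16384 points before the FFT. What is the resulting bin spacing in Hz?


Frequency resolution after zero-padding:
N_padded = 1024 * 16 = 16384
df = fs / N_padded
   = 16000 / 16384
   = 0.9766 Hz

0.9766 Hz


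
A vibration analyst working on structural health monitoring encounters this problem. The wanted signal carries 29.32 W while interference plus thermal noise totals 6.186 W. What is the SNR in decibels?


SNR in decibels:
SNR = 10 * log10(Ps / Pn)
    = 10 * log10(29.32 / 6.186)
    = 10 * log10(4.7397)
    = 10 * 0.6758
    = 6.76 dB

6.76 dB


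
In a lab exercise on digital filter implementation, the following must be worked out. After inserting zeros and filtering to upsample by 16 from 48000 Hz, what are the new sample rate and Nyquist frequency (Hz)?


Step 1 — output sample rate after interpolation by L:
fs_out = L * fs_in = 16 * 48000 = 768000 Hz

Step 2 — Nyquist frequency of the output stream:
f_Nyq = fs_out / 2 = 768000 / 2 = 384000.0 Hz

fs_out = 768000 Hz; f_Nyquist = 384000.0 Hz


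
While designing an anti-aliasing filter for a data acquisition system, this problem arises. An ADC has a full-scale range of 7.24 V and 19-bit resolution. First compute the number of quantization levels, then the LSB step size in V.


Step 1 — number of quantization levels:
L = 2^N = 2^19 = 524288

Step 2 — LSB step size:
delta = Vfs / L
      = 7.24 / 524288
      = 1.381e-05 V

Levels = 524288; step size = 1.381e-05 V


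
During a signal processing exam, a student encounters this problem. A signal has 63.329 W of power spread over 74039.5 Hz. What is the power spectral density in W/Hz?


Power spectral density:
PSD = P / BW
    = 63.329 / 74039.5
    = 0.00085534 W/Hz

0.00085534 W/Hz


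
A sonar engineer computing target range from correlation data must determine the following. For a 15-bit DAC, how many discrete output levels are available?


Number of quantization levels = 2^N
= 2^15
= 32768

32768


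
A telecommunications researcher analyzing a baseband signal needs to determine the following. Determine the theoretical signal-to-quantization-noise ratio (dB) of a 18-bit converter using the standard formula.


Theoretical SNR for a full-scale sinusoid:
SNR = 6.02 * N + 1.76
    = 6.02 * 18 + 1.76
    = 108.36 + 1.76
    = 110.12 dB

110.12 dB


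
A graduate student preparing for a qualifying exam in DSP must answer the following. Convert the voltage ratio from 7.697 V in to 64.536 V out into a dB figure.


Voltage gain in dB:
G = 20 * log10(Vout / Vin)
  = 20 * log10(64.536 / 7.697)
  = 20 * log10(8.384565)
  = 20 * 0.923481
  = 18.47 dB

18.47 dB


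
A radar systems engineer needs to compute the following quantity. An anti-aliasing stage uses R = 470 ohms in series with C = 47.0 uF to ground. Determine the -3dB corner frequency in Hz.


Cutoff frequency of a first-order RC filter:
fc = 1 / (2 * pi * R * C)
C = 47.0 uF = 4.7e-05 F
fc = 1 / (2 * pi * 470 * 4.7e-05)
   = 1 / 0.1387955634356
   = 7.204841 Hz

7.204841 Hz


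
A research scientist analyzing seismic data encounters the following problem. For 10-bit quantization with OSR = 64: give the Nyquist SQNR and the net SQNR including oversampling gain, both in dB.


Step 1 — baseline SQNR at Nyquist:
SQNR_base = 6.02*N + 1.76
          = 6.02*10 + 1.76
          = 61.96 dB

Step 2 — oversampling processing gain:
G = 10*log10(OSR) = 10*log10(64) = 18.06 dB

Step 3 — total:
SQNR_total = 61.96 + 18.06 = 80.02 dB

Base SQNR = 61.96 dB; oversampled SQNR = 80.02 dB


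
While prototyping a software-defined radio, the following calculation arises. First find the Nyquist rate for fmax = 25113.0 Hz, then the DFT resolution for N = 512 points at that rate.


Step 1 — Nyquist sampling rate:
fs = 2 * fmax = 2 * 25113.0 = 50226.0 Hz

Step 2 — DFT bin spacing:
df = fs / N = 50226.0 / 512 = 98.0977 Hz

98.0977 Hz


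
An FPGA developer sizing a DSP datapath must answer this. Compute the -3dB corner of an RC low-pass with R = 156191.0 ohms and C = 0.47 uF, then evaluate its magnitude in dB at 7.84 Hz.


Step 1 — cutoff frequency:
fc = 1 / (2*pi*R*C)
C = 0.47 uF = 4.7e-07 F
fc = 1 / (2*pi*156191.0*4.7e-07)
   = 2.16803 Hz

Step 2 — magnitude at f = 7.84 Hz:
|H(f)| = 1 / sqrt(1 + (f/fc)^2)
f/fc = 7.84 / 2.16803 = 3.616186
|H| = 1 / sqrt(1 + 13.076801) = 0.2665312
|H|_dB = 20*log10(0.2665312) = -11.49 dB

fc = 2.16803 Hz; |H(7.84 Hz)| = -11.49 dB


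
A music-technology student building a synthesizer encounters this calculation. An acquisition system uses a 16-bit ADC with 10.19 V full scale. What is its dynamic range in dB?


Dynamic range from full-scale to LSB:
V_min = V_max / 2^bits = 10.19 / 2^16
DR = 20 * log10(V_max / V_min)
   = 20 * log10(2^16)
   = 20 * 16 * log10(2)
   = 96.33 dB

96.33 dB


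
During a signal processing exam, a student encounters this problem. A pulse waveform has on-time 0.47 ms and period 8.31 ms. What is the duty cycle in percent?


Duty cycle as a percentage:
DC = (t_on / T) * 100
   = (0.47 / 8.31) * 100
   = 0.056558 * 100
   = 5.66 %

5.66 %


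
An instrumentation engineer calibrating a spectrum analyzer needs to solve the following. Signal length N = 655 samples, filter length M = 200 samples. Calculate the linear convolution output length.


Linear convolution output length:
L = N + M - 1
  = 655 + 200 - 1
  = 854 samples

854


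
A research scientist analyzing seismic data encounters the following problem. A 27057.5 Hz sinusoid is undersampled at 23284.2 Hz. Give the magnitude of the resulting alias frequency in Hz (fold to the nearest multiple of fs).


Compute the nearest integer multiple of fs to the signal:
n = round(27057.5 / 23284.2) = 1
f_alias = |27057.5 - 1 * 23284.2|
        = |27057.5 - 23284.2|
        = 3773.3 Hz

3773.3


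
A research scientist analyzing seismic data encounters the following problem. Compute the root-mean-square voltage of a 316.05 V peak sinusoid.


RMS voltage for a sinusoidal waveform:
V_rms = V_peak / sqrt(2)
      = 316.05 / 1.414214
      = 223.481 V

223.481 V


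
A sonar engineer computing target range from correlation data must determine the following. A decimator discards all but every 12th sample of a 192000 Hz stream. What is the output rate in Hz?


Decimation reduces the sample rate:
fs_out = fs_in / M
       = 192000 / 12
       = 16000.0 Hz

16000.0 Hz


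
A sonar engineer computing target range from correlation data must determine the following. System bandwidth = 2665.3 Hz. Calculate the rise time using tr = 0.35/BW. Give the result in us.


Rise time from bandwidth relationship:
tr = 0.35 / BW
   = 0.35 / 2665.3
   = 0.0001313173001 s
   = 131.3173 us

131.3173 us


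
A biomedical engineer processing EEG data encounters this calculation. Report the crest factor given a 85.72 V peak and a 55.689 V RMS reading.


Crest factor is the ratio of peak to RMS:
CF = V_peak / V_rms
   = 85.72 / 55.689
   = 1.5393

1.5393


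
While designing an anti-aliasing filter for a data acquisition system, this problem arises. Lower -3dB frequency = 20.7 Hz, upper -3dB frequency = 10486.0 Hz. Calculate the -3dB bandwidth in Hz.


Bandwidth is the difference of -3dB frequencies:
BW = f_high - f_low
   = 10486.0 - 20.7
   = 10465.3 Hz

10465.3 Hz


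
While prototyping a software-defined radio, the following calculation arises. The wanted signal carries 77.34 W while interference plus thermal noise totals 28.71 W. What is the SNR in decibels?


SNR in decibels:
SNR = 10 * log10(Ps / Pn)
    = 10 * log10(77.34 / 28.71)
    = 10 * log10(2.6938)
    = 10 * 0.4304
    = 4.3 dB

4.3 dB


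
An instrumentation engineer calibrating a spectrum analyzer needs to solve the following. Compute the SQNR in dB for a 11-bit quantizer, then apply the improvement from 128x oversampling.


Step 1 — baseline SQNR at Nyquist:
SQNR_base = 6.02*N + 1.76
          = 6.02*11 + 1.76
          = 67.98 dB

Step 2 — oversampling processing gain:
G = 10*log10(OSR) = 10*log10(128) = 21.07 dB

Step 3 — total:
SQNR_total = 67.98 + 21.07 = 89.05 dB

Base SQNR = 67.98 dB; oversampled SQNR = 89.05 dB


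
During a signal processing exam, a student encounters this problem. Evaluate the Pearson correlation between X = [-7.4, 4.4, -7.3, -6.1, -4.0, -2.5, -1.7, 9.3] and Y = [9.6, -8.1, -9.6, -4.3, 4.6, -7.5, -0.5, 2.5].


Pearson correlation coefficient (population):
r = cov(X,Y) / (std(X) * std(Y))
Mean X = -1.9125, Mean Y = -1.6625
Cov(X,Y) = -1.419531
Std(X) = 5.556401, Std(Y) = 6.424745
r = -0.0398

-0.0398


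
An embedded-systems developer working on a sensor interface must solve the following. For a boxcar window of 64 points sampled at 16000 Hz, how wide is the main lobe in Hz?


Main lobe width for a rectangular window:
Width = 2 * fs / N
      = 2 * 16000 / 64
      = 32000 / 64
      = 500.0 Hz

500.0 Hz


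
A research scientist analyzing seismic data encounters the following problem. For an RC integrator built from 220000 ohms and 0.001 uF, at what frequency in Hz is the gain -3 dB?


Cutoff frequency of a first-order RC filter:
fc = 1 / (2 * pi * R * C)
C = 0.001 uF = 1e-09 F
fc = 1 / (2 * pi * 220000 * 1e-09)
   = 1 / 0.0013823007675795
   = 723.43156 Hz

723.43156 Hz


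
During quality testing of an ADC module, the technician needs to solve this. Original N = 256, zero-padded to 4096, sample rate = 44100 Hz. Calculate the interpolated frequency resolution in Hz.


Frequency resolution after zero-padding:
N_padded = 256 * 16 = 4096
df = fs / N_padded
   = 44100 / 4096
   = 10.7666 Hz

10.7666 Hz


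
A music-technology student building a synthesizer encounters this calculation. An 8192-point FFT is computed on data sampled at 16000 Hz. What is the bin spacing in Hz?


DFT frequency resolution:
df = fs / N
   = 16000 / 8192
   = 1.9531 Hz

1.9531 Hz
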